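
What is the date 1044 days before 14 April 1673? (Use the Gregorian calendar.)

June 5, 1670

−365 (one year) → Apr 14, 1672 (679 left).
−366 (one year; includes Feb 29, 1672) → Apr 14, 1671 (313 left).
−14 → Mar 31, 1671 (end of Mar, 31 days; 299 left).
−31 → Feb 28, 1671 (end of Feb, 28 days; 268 left).
−28 → Jan 31, 1671 (end of Jan, 31 days; 240 left).
−31 → Dec 31, 1670 (end of Dec, 31 days; 209 left).
−31 → Nov 30, 1670 (end of Nov, 30 days; 178 left).
−30 → Oct 31, 1670 (end of Oct, 31 days; 148 left).
−31 → Sep 30, 1670 (end of Sep, 30 days; 117 left).
−30 → Aug 31, 1670 (end of Aug, 31 days; 87 left).
−31 → Jul 31, 1670 (end of Jul, 31 days; 56 left).
−31 → Jun 30, 1670 (end of Jun, 30 days; 25 left).
−25 → Jun 5, 1670.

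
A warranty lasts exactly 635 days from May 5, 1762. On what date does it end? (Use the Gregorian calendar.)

January 30, 1764

+365 (one year) → May 5, 1763 (270 left).
May has 31 days: +27 → Jun 1, 1763 (243 left).
Jun has 30 days: +30 → Jul 1, 1763 (213 left).
Jul has 31 days: +31 → Aug 1, 1763 (182 left).
Aug has 31 days: +31 → Sep 1, 1763 (151 left).
Sep has 30 days: +30 → Oct 1, 1763 (121 left).
Oct has 31 days: +31 → Nov 1, 1763 (90 left).
Nov has 30 days: +30 → Dec 1, 1763 (60 left).
Dec has 31 days: +31 → Jan 1, 1764 (29 left).
+29 → Jan 30, 1764.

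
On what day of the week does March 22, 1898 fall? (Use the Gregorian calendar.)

Tuesday

Doomsday rule: the anchor day for the 1800s is Friday. For year 98: 98÷12 = 8 r 2, and 2÷4 = 0, so 8+2+0 = 10.
Friday + 10 ≡ Monday — that's 1898's doomsday.
In March the doomsday date is Mar 14.
Mar 22 is 8 days after Mar 14; 8 mod 7 = 1, so Monday + 1 = Tuesday.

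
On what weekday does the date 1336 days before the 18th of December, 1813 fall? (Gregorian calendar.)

Sunday

Dec 18, 1813 is a Saturday.
1336 mod 7 = 6, so 1336 days before a Saturday is Saturday − 6 = Sunday.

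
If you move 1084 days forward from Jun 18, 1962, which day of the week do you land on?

Sunday

First find the weekday of Jun 18, 1962. Doomsday rule: the anchor day for the 1900s is Wednesday. For year 62: 62÷12 = 5 r 2, and 2÷4 = 0, so 5+2+0 = 7.
Wednesday + 7 ≡ Wednesday — that's 1962's doomsday.
In June the doomsday date is Jun 6.
Jun 18 is 12 days after Jun 6; 12 mod 7 = 5, so Wednesday + 5 = Monday.
1084 mod 7 = 6, so 1084 days after a Monday is Monday + 6 = Sunday.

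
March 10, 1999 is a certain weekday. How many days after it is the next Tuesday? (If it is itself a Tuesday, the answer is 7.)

Mar 10, 1999 is a Wednesday.
From Wednesday to the next Tuesday is 6 days.

6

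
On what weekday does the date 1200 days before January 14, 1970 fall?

Sunday

Jan 14, 1970 is a Wednesday.
1200 mod 7 = 3, so 1200 days before a Wednesday is Wednesday − 3 = Sunday.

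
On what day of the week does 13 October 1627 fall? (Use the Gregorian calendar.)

Doomsday rule: the anchor day for the 1600s is Tuesday. For year 27: 27÷12 = 2 r 3, and 3÷4 = 0, so 2+3+0 = 5.
Tuesday + 5 ≡ Sunday — that's 1627's doomsday.
In October the doomsday date is Oct 10.
Oct 13 is 3 days after Oct 10; 3 mod 7 = 3, so Sunday + 3 = Wednesday.

Wednesday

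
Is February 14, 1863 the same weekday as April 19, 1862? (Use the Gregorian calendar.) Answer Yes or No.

Yes

From Apr 19, 1862 to Feb 14, 1863 is 301 days.
301 mod 7 = 0, so they are the same weekday.
(Apr 19, 1862 is a Saturday; Feb 14, 1863 is a Saturday.)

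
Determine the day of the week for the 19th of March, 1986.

January 1, 1986 is a Wednesday.
Jan 1, 1986 → Feb 1, 1986: 31 days (January has 31).
Feb 1, 1986 → Mar 1, 1986: 28 days (February has 28).
Mar 1, 1986 → Mar 19, 1986: 18 days.
Total: 77 days.
77 mod 7 = 0, so Wednesday + 0 = Wednesday.

Wednesday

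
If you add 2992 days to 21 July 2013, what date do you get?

+365 (one year) → Jul 21, 2014 (2627 left).
+365 (one year) → Jul 21, 2015 (2262 left).
+366 (one year; includes Feb 29, 2016) → Jul 21, 2016 (1896 left).
+365 (one year) → Jul 21, 2017 (1531 left).
+365 (one year) → Jul 21, 2018 (1166 left).
+365 (one year) → Jul 21, 2019 (801 left).
+366 (one year; includes Feb 29, 2020) → Jul 21, 2020 (435 left).
+365 (one year) → Jul 21, 2021 (70 left).
Jul has 31 days: +11 → Aug 1, 2021 (59 left).
Aug has 31 days: +31 → Sep 1, 2021 (28 left).
+28 → Sep 29, 2021.

September 29, 2021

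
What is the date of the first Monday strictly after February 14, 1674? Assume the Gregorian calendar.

February 19, 1674

Feb 14, 1674 is a Wednesday.
From Wednesday to the next Monday is 5 days.
Feb 14, 1674 + 5 = Feb 19, 1674.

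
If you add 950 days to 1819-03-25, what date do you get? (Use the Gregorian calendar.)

October 30, 1821

+366 (one year; includes Feb 29, 1820) → Mar 25, 1820 (584 left).
+365 (one year) → Mar 25, 1821 (219 left).
Mar has 31 days: +7 → Apr 1, 1821 (212 left).
Apr has 30 days: +30 → May 1, 1821 (182 left).
May has 31 days: +31 → Jun 1, 1821 (151 left).
Jun has 30 days: +30 → Jul 1, 1821 (121 left).
Jul has 31 days: +31 → Aug 1, 1821 (90 left).
Aug has 31 days: +31 → Sep 1, 1821 (59 left).
Sep has 30 days: +30 → Oct 1, 1821 (29 left).
+29 → Oct 30, 1821.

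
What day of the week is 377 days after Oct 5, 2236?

Tuesday

Oct 5, 2236 is a Wednesday.
377 mod 7 = 6, so 377 days after a Wednesday is Wednesday + 6 = Tuesday.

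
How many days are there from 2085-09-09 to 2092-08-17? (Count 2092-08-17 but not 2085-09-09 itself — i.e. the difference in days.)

Sep 9, 2085 → Sep 9, 2086: 365 days.
Sep 9, 2086 → Sep 9, 2087: 365 days.
Sep 9, 2087 → Sep 9, 2088: 366 days (Feb 29, 2088 is in that span).
Sep 9, 2088 → Sep 9, 2089: 365 days.
Sep 9, 2089 → Sep 9, 2090: 365 days.
Sep 9, 2090 → Sep 9, 2091: 365 days.
Sep 9, 2091 → Oct 9, 2091: 30 days (September has 30).
Oct 9, 2091 → Nov 9, 2091: 31 days (October has 31).
Nov 9, 2091 → Dec 9, 2091: 30 days (November has 30).
Dec 9, 2091 → Jan 9, 2092: 31 days (December has 31).
Jan 9, 2092 → Feb 9, 2092: 31 days (January has 31).
Feb 9, 2092 → Mar 9, 2092: 29 days (February has 29).
Mar 9, 2092 → Apr 9, 2092: 31 days (March has 31).
Apr 9, 2092 → May 9, 2092: 30 days (April has 30).
May 9, 2092 → Jun 9, 2092: 31 days (May has 31).
Jun 9, 2092 → Jul 9, 2092: 30 days (June has 30).
Jul 9, 2092 → Aug 9, 2092: 31 days (July has 31).
Aug 9, 2092 → Aug 17, 2092: 8 days.
Total: 2534 days.

2534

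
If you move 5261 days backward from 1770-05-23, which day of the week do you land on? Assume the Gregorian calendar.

Saturday

First find the weekday of May 23, 1770. Doomsday rule: the anchor day for the 1700s is Sunday. For year 70: 70÷12 = 5 r 10, and 10÷4 = 2, so 5+10+2 = 17.
Sunday + 17 ≡ Wednesday — that's 1770's doomsday.
In May the doomsday date is May 9.
May 23 is 14 days after May 9; 14 mod 7 = 0, so Wednesday + 0 = Wednesday.
5261 mod 7 = 4, so 5261 days before a Wednesday is Wednesday − 4 = Saturday.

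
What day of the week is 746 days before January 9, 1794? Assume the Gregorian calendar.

First find the weekday of Jan 9, 1794. Doomsday rule: the anchor day for the 1700s is Sunday. For year 94: 94÷12 = 7 r 10, and 10÷4 = 2, so 7+10+2 = 19.
Sunday + 19 ≡ Friday — that's 1794's doomsday.
In January the doomsday date is Jan 3 (1794 is not a leap year).
Jan 9 is 6 days after Jan 3; 6 mod 7 = 6, so Friday + 6 = Thursday.
746 mod 7 = 4, so 746 days before a Thursday is Thursday − 4 = Sunday.

Sunday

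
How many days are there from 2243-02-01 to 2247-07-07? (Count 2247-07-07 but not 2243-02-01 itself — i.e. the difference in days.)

1617

Feb 1, 2243 → Feb 1, 2244: 365 days.
Feb 1, 2244 → Feb 1, 2245: 366 days (Feb 29, 2244 is in that span).
Feb 1, 2245 → Feb 1, 2246: 365 days.
Feb 1, 2246 → Feb 1, 2247: 365 days.
Feb 1, 2247 → Mar 1, 2247: 28 days (February has 28).
Mar 1, 2247 → Apr 1, 2247: 31 days (March has 31).
Apr 1, 2247 → May 1, 2247: 30 days (April has 30).
May 1, 2247 → Jun 1, 2247: 31 days (May has 31).
Jun 1, 2247 → Jul 1, 2247: 30 days (June has 30).
Jul 1, 2247 → Jul 7, 2247: 6 days.
Total: 1617 days.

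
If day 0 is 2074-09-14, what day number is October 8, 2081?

Sep 14, 2074 → Sep 14, 2075: 365 days.
Sep 14, 2075 → Sep 14, 2076: 366 days (Feb 29, 2076 is in that span).
Sep 14, 2076 → Sep 14, 2077: 365 days.
Sep 14, 2077 → Sep 14, 2078: 365 days.
Sep 14, 2078 → Sep 14, 2079: 365 days.
Sep 14, 2079 → Sep 14, 2080: 366 days (Feb 29, 2080 is in that span).
Sep 14, 2080 → Oct 14, 2080: 30 days (September has 30).
Oct 14, 2080 → Nov 14, 2080: 31 days (October has 31).
Nov 14, 2080 → Dec 14, 2080: 30 days (November has 30).
Dec 14, 2080 → Jan 14, 2081: 31 days (December has 31).
Jan 14, 2081 → Feb 14, 2081: 31 days (January has 31).
Feb 14, 2081 → Mar 14, 2081: 28 days (February has 28).
Mar 14, 2081 → Apr 14, 2081: 31 days (March has 31).
Apr 14, 2081 → May 14, 2081: 30 days (April has 30).
May 14, 2081 → Jun 14, 2081: 31 days (May has 31).
Jun 14, 2081 → Jul 14, 2081: 30 days (June has 30).
Jul 14, 2081 → Aug 14, 2081: 31 days (July has 31).
Aug 14, 2081 → Sep 14, 2081: 31 days (August has 31).
Sep 14, 2081 → Oct 8, 2081: 24 days.
Total: 2581 days.

2581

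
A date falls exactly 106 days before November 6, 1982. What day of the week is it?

Nov 6, 1982 is a Saturday.
106 mod 7 = 1, so 106 days before a Saturday is Saturday − 1 = Friday.

Friday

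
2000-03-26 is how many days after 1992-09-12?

2752

Sep 12, 1992 → Sep 12, 1993: 365 days.
Sep 12, 1993 → Sep 12, 1994: 365 days.
Sep 12, 1994 → Sep 12, 1995: 365 days.
Sep 12, 1995 → Sep 12, 1996: 366 days (Feb 29, 1996 is in that span).
Sep 12, 1996 → Sep 12, 1997: 365 days.
Sep 12, 1997 → Sep 12, 1998: 365 days.
Sep 12, 1998 → Sep 12, 1999: 365 days.
Sep 12, 1999 → Oct 12, 1999: 30 days (September has 30).
Oct 12, 1999 → Nov 12, 1999: 31 days (October has 31).
Nov 12, 1999 → Dec 12, 1999: 30 days (November has 30).
Dec 12, 1999 → Jan 12, 2000: 31 days (December has 31).
Jan 12, 2000 → Feb 12, 2000: 31 days (January has 31).
Feb 12, 2000 → Mar 12, 2000: 29 days (February has 29).
Mar 12, 2000 → Mar 26, 2000: 14 days.
Total: 2752 days.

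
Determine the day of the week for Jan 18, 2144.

Doomsday rule: the anchor day for the 2100s is Sunday. For year 44: 44÷12 = 3 r 8, and 8÷4 = 2, so 3+8+2 = 13.
Sunday + 13 ≡ Saturday — that's 2144's doomsday.
In January the doomsday date is Jan 4 (2144 is a leap year (divisible by 4)).
Jan 18 is 14 days after Jan 4; 14 mod 7 = 0, so Saturday + 0 = Saturday.

Saturday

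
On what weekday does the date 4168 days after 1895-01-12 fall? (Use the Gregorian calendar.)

Tuesday

Jan 12, 1895 is a Saturday.
4168 mod 7 = 3, so 4168 days after a Saturday is Saturday + 3 = Tuesday.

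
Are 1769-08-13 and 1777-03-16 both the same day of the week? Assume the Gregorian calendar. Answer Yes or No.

From Aug 13, 1769 to Mar 16, 1777 is 2772 days.
2772 mod 7 = 0, so they are the same weekday.
(Aug 13, 1769 is a Sunday; Mar 16, 1777 is a Sunday.)

Yes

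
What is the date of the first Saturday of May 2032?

May 1, 2032

May 1, 2032 is a Saturday.
The first Saturday is therefore May 1 (same day).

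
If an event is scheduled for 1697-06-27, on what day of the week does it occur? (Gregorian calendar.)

Thursday

Doomsday rule: the anchor day for the 1600s is Tuesday. For year 97: 97÷12 = 8 r 1, and 1÷4 = 0, so 8+1+0 = 9.
Tuesday + 9 ≡ Thursday — that's 1697's doomsday.
In June the doomsday date is Jun 6.
Jun 27 is 21 days after Jun 6; 21 mod 7 = 0, so Thursday + 0 = Thursday.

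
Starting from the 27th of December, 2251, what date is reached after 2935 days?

January 9, 2260

+366 (one year; includes Feb 29, 2252) → Dec 27, 2252 (2569 left).
+365 (one year) → Dec 27, 2253 (2204 left).
+365 (one year) → Dec 27, 2254 (1839 left).
+365 (one year) → Dec 27, 2255 (1474 left).
+366 (one year; includes Feb 29, 2256) → Dec 27, 2256 (1108 left).
+365 (one year) → Dec 27, 2257 (743 left).
+365 (one year) → Dec 27, 2258 (378 left).
Dec has 31 days: +5 → Jan 1, 2259 (373 left).
Jan has 31 days: +31 → Feb 1, 2259 (342 left).
Feb has 28 days: +28 → Mar 1, 2259 (314 left).
Mar has 31 days: +31 → Apr 1, 2259 (283 left).
Apr has 30 days: +30 → May 1, 2259 (253 left).
May has 31 days: +31 → Jun 1, 2259 (222 left).
Jun has 30 days: +30 → Jul 1, 2259 (192 left).
Jul has 31 days: +31 → Aug 1, 2259 (161 left).
Aug has 31 days: +31 → Sep 1, 2259 (130 left).
Sep has 30 days: +30 → Oct 1, 2259 (100 left).
Oct has 31 days: +31 → Nov 1, 2259 (69 left).
Nov has 30 days: +30 → Dec 1, 2259 (39 left).
Dec has 31 days: +31 → Jan 1, 2260 (8 left).
+8 → Jan 9, 2260.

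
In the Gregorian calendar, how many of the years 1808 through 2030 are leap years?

55

Multiples of 4 in [1808,2030]: 56.
Of those, multiples of 100: 2 (not leap unless ÷400).
Multiples of 400: 1.
Leap years = 56 − 2 + 1 = 55.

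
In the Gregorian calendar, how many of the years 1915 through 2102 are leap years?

Multiples of 4 in [1915,2102]: 47.
Of those, multiples of 100: 2 (not leap unless ÷400).
Multiples of 400: 1.
Leap years = 47 − 2 + 1 = 46.

46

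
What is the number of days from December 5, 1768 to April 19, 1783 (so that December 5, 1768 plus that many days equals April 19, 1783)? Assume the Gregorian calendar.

Dec 5, 1768 → Dec 5, 1769: 365 days.
Dec 5, 1769 → Dec 5, 1770: 365 days.
Dec 5, 1770 → Dec 5, 1771: 365 days.
Dec 5, 1771 → Dec 5, 1772: 366 days (Feb 29, 1772 is in that span).
Dec 5, 1772 → Dec 5, 1773: 365 days.
Dec 5, 1773 → Dec 5, 1774: 365 days.
Dec 5, 1774 → Dec 5, 1775: 365 days.
Dec 5, 1775 → Dec 5, 1776: 366 days (Feb 29, 1776 is in that span).
Dec 5, 1776 → Dec 5, 1777: 365 days.
Dec 5, 1777 → Dec 5, 1778: 365 days.
Dec 5, 1778 → Dec 5, 1779: 365 days.
Dec 5, 1779 → Dec 5, 1780: 366 days (Feb 29, 1780 is in that span).
Dec 5, 1780 → Dec 5, 1781: 365 days.
Dec 5, 1781 → Dec 5, 1782: 365 days.
Dec 5, 1782 → Jan 5, 1783: 31 days (December has 31).
Jan 5, 1783 → Feb 5, 1783: 31 days (January has 31).
Feb 5, 1783 → Mar 5, 1783: 28 days (February has 28).
Mar 5, 1783 → Apr 5, 1783: 31 days (March has 31).
Apr 5, 1783 → Apr 19, 1783: 14 days.
Total: 5248 days.

5248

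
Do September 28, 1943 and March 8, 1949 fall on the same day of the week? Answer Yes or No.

From Sep 28, 1943 to Mar 8, 1949 is 1988 days.
1988 mod 7 = 0, so they are the same weekday.
(Sep 28, 1943 is a Tuesday; Mar 8, 1949 is a Tuesday.)

Yes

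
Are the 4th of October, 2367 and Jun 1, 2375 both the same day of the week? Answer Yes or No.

From Oct 4, 2367 to Jun 1, 2375 is 2797 days.
2797 mod 7 = 4, so they are different weekdays.
(Oct 4, 2367 is a Wednesday; Jun 1, 2375 is a Sunday.)

No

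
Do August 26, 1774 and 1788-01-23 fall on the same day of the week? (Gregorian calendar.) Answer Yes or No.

From Aug 26, 1774 to Jan 23, 1788 is 4898 days.
4898 mod 7 = 5, so they are different weekdays.
(Aug 26, 1774 is a Friday; Jan 23, 1788 is a Wednesday.)

No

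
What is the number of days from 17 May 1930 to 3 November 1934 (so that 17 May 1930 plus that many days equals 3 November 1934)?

May 17, 1930 → May 17, 1931: 365 days.
May 17, 1931 → May 17, 1932: 366 days (Feb 29, 1932 is in that span).
May 17, 1932 → May 17, 1933: 365 days.
May 17, 1933 → May 17, 1934: 365 days.
May 17, 1934 → Jun 17, 1934: 31 days (May has 31).
Jun 17, 1934 → Jul 17, 1934: 30 days (June has 30).
Jul 17, 1934 → Aug 17, 1934: 31 days (July has 31).
Aug 17, 1934 → Sep 17, 1934: 31 days (August has 31).
Sep 17, 1934 → Oct 17, 1934: 30 days (September has 30).
Oct 17, 1934 → Nov 3, 1934: 17 days.
Total: 1631 days.

1631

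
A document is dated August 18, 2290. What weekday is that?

Monday

Doomsday rule: the anchor day for the 2200s is Friday. For year 90: 90÷12 = 7 r 6, and 6÷4 = 1, so 7+6+1 = 14.
Friday + 14 ≡ Friday — that's 2290's doomsday.
In August the doomsday date is Aug 8.
Aug 18 is 10 days after Aug 8; 10 mod 7 = 3, so Friday + 3 = Monday.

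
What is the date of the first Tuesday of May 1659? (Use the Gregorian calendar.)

May 6, 1659

May 1, 1659 is a Thursday.
The first Tuesday is therefore May 6 (5 days later).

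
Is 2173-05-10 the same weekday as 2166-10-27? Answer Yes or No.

Yes

From Oct 27, 2166 to May 10, 2173 is 2387 days.
2387 mod 7 = 0, so they are the same weekday.
(Oct 27, 2166 is a Monday; May 10, 2173 is a Monday.)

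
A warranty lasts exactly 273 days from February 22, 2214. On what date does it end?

November 22, 2214

Feb has 28 days: +7 → Mar 1, 2214 (266 left).
Mar has 31 days: +31 → Apr 1, 2214 (235 left).
Apr has 30 days: +30 → May 1, 2214 (205 left).
May has 31 days: +31 → Jun 1, 2214 (174 left).
Jun has 30 days: +30 → Jul 1, 2214 (144 left).
Jul has 31 days: +31 → Aug 1, 2214 (113 left).
Aug has 31 days: +31 → Sep 1, 2214 (82 left).
Sep has 30 days: +30 → Oct 1, 2214 (52 left).
Oct has 31 days: +31 → Nov 1, 2214 (21 left).
+21 → Nov 22, 2214.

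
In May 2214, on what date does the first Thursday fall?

May 5, 2214

May 1, 2214 is a Sunday.
The first Thursday is therefore May 5 (4 days later).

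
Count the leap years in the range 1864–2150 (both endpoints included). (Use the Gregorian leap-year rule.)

Multiples of 4 in [1864,2150]: 72.
Of those, multiples of 100: 3 (not leap unless ÷400).
Multiples of 400: 1.
Leap years = 72 − 3 + 1 = 70.

70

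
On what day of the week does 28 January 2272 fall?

Sunday

Doomsday rule: the anchor day for the 2200s is Friday. For year 72: 72÷12 = 6 r 0, and 0÷4 = 0, so 6+0+0 = 6.
Friday + 6 ≡ Thursday — that's 2272's doomsday.
In January the doomsday date is Jan 4 (2272 is a leap year (divisible by 4)).
Jan 28 is 24 days after Jan 4; 24 mod 7 = 3, so Thursday + 3 = Sunday.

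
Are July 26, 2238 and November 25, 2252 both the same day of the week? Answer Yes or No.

From Jul 26, 2238 to Nov 25, 2252 is 5236 days.
5236 mod 7 = 0, so they are the same weekday.
(Jul 26, 2238 is a Thursday; Nov 25, 2252 is a Thursday.)

Yes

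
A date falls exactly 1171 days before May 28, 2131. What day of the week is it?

May 28, 2131 is a Monday.
1171 mod 7 = 2, so 1171 days before a Monday is Monday − 2 = Saturday.

Saturday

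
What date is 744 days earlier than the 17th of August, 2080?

August 4, 2078

−366 (one year; includes Feb 29, 2080) → Aug 17, 2079 (378 left).
−17 → Jul 31, 2079 (end of Jul, 31 days; 361 left).
−31 → Jun 30, 2079 (end of Jun, 30 days; 330 left).
−30 → May 31, 2079 (end of May, 31 days; 300 left).
−31 → Apr 30, 2079 (end of Apr, 30 days; 269 left).
−30 → Mar 31, 2079 (end of Mar, 31 days; 239 left).
−31 → Feb 28, 2079 (end of Feb, 28 days; 208 left).
−28 → Jan 31, 2079 (end of Jan, 31 days; 180 left).
−31 → Dec 31, 2078 (end of Dec, 31 days; 149 left).
−31 → Nov 30, 2078 (end of Nov, 30 days; 118 left).
−30 → Oct 31, 2078 (end of Oct, 31 days; 88 left).
−31 → Sep 30, 2078 (end of Sep, 30 days; 57 left).
−30 → Aug 31, 2078 (end of Aug, 31 days; 27 left).
−27 → Aug 4, 2078.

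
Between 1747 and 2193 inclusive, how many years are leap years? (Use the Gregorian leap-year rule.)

109

Multiples of 4 in [1747,2193]: 112.
Of those, multiples of 100: 4 (not leap unless ÷400).
Multiples of 400: 1.
Leap years = 112 − 4 + 1 = 109.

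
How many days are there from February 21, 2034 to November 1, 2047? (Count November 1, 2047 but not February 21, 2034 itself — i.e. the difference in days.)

Feb 21, 2034 → Feb 21, 2035: 365 days.
Feb 21, 2035 → Feb 21, 2036: 365 days.
Feb 21, 2036 → Feb 21, 2037: 366 days (Feb 29, 2036 is in that span).
Feb 21, 2037 → Feb 21, 2038: 365 days.
Feb 21, 2038 → Feb 21, 2039: 365 days.
Feb 21, 2039 → Feb 21, 2040: 365 days.
Feb 21, 2040 → Feb 21, 2041: 366 days (Feb 29, 2040 is in that span).
Feb 21, 2041 → Feb 21, 2042: 365 days.
Feb 21, 2042 → Feb 21, 2043: 365 days.
Feb 21, 2043 → Feb 21, 2044: 365 days.
Feb 21, 2044 → Feb 21, 2045: 366 days (Feb 29, 2044 is in that span).
Feb 21, 2045 → Feb 21, 2046: 365 days.
Feb 21, 2046 → Feb 21, 2047: 365 days.
Feb 21, 2047 → Mar 21, 2047: 28 days (February has 28).
Mar 21, 2047 → Apr 21, 2047: 31 days (March has 31).
Apr 21, 2047 → May 21, 2047: 30 days (April has 30).
May 21, 2047 → Jun 21, 2047: 31 days (May has 31).
Jun 21, 2047 → Jul 21, 2047: 30 days (June has 30).
Jul 21, 2047 → Aug 21, 2047: 31 days (July has 31).
Aug 21, 2047 → Sep 21, 2047: 31 days (August has 31).
Sep 21, 2047 → Oct 21, 2047: 30 days (September has 30).
Oct 21, 2047 → Nov 1, 2047: 11 days.
Total: 5001 days.

5001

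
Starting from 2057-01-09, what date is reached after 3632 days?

December 20, 2066

+365 (one year) → Jan 9, 2058 (3267 left).
+365 (one year) → Jan 9, 2059 (2902 left).
+365 (one year) → Jan 9, 2060 (2537 left).
+366 (one year; includes Feb 29, 2060) → Jan 9, 2061 (2171 left).
+365 (one year) → Jan 9, 2062 (1806 left).
+365 (one year) → Jan 9, 2063 (1441 left).
+365 (one year) → Jan 9, 2064 (1076 left).
+366 (one year; includes Feb 29, 2064) → Jan 9, 2065 (710 left).
+365 (one year) → Jan 9, 2066 (345 left).
Jan has 31 days: +23 → Feb 1, 2066 (322 left).
Feb has 28 days: +28 → Mar 1, 2066 (294 left).
Mar has 31 days: +31 → Apr 1, 2066 (263 left).
Apr has 30 days: +30 → May 1, 2066 (233 left).
May has 31 days: +31 → Jun 1, 2066 (202 left).
Jun has 30 days: +30 → Jul 1, 2066 (172 left).
Jul has 31 days: +31 → Aug 1, 2066 (141 left).
Aug has 31 days: +31 → Sep 1, 2066 (110 left).
Sep has 30 days: +30 → Oct 1, 2066 (80 left).
Oct has 31 days: +31 → Nov 1, 2066 (49 left).
Nov has 30 days: +30 → Dec 1, 2066 (19 left).
+19 → Dec 20, 2066.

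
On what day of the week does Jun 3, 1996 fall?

Doomsday rule: the anchor day for the 1900s is Wednesday. For year 96: 96÷12 = 8 r 0, and 0÷4 = 0, so 8+0+0 = 8.
Wednesday + 8 ≡ Thursday — that's 1996's doomsday.
In June the doomsday date is Jun 6.
Jun 3 is 3 days before Jun 6; 3 mod 7 = 3, so Thursday − 3 = Monday.

Monday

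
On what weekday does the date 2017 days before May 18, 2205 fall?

Friday

May 18, 2205 is a Saturday.
2017 mod 7 = 1, so 2017 days before a Saturday is Saturday − 1 = Friday.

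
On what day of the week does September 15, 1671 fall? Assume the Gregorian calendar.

Doomsday rule: the anchor day for the 1600s is Tuesday. For year 71: 71÷12 = 5 r 11, and 11÷4 = 2, so 5+11+2 = 18.
Tuesday + 18 ≡ Saturday — that's 1671's doomsday.
In September the doomsday date is Sep 5.
Sep 15 is 10 days after Sep 5; 10 mod 7 = 3, so Saturday + 3 = Tuesday.

Tuesday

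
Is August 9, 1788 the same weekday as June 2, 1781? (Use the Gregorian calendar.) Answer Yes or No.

Yes

From Jun 2, 1781 to Aug 9, 1788 is 2625 days.
2625 mod 7 = 0, so they are the same weekday.
(Jun 2, 1781 is a Saturday; Aug 9, 1788 is a Saturday.)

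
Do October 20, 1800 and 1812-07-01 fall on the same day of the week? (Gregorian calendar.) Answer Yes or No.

No

From Oct 20, 1800 to Jul 1, 1812 is 4272 days.
4272 mod 7 = 2, so they are different weekdays.
(Oct 20, 1800 is a Monday; Jul 1, 1812 is a Wednesday.)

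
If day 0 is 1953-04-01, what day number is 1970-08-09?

Apr 1, 1953 → Apr 1, 1954: 365 days.
Apr 1, 1954 → Apr 1, 1955: 365 days.
Apr 1, 1955 → Apr 1, 1956: 366 days (Feb 29, 1956 is in that span).
Apr 1, 1956 → Apr 1, 1957: 365 days.
Apr 1, 1957 → Apr 1, 1958: 365 days.
Apr 1, 1958 → Apr 1, 1959: 365 days.
Apr 1, 1959 → Apr 1, 1960: 366 days (Feb 29, 1960 is in that span).
Apr 1, 1960 → Apr 1, 1961: 365 days.
Apr 1, 1961 → Apr 1, 1962: 365 days.
Apr 1, 1962 → Apr 1, 1963: 365 days.
Apr 1, 1963 → Apr 1, 1964: 366 days (Feb 29, 1964 is in that span).
Apr 1, 1964 → Apr 1, 1965: 365 days.
Apr 1, 1965 → Apr 1, 1966: 365 days.
Apr 1, 1966 → Apr 1, 1967: 365 days.
Apr 1, 1967 → Apr 1, 1968: 366 days (Feb 29, 1968 is in that span).
Apr 1, 1968 → Apr 1, 1969: 365 days.
Apr 1, 1969 → Apr 1, 1970: 365 days.
Apr 1, 1970 → May 1, 1970: 30 days (April has 30).
May 1, 1970 → Jun 1, 1970: 31 days (May has 31).
Jun 1, 1970 → Jul 1, 1970: 30 days (June has 30).
Jul 1, 1970 → Aug 1, 1970: 31 days (July has 31).
Aug 1, 1970 → Aug 9, 1970: 8 days.
Total: 6339 days.

6339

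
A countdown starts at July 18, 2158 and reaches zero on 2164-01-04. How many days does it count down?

1996

Jul 18, 2158 → Jul 18, 2159: 365 days.
Jul 18, 2159 → Jul 18, 2160: 366 days (Feb 29, 2160 is in that span).
Jul 18, 2160 → Jul 18, 2161: 365 days.
Jul 18, 2161 → Jul 18, 2162: 365 days.
Jul 18, 2162 → Jul 18, 2163: 365 days.
Jul 18, 2163 → Aug 18, 2163: 31 days (July has 31).
Aug 18, 2163 → Sep 18, 2163: 31 days (August has 31).
Sep 18, 2163 → Oct 18, 2163: 30 days (September has 30).
Oct 18, 2163 → Nov 18, 2163: 31 days (October has 31).
Nov 18, 2163 → Dec 18, 2163: 30 days (November has 30).
Dec 18, 2163 → Jan 4, 2164: 17 days.
Total: 1996 days.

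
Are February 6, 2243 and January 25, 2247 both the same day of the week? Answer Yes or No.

From Feb 6, 2243 to Jan 25, 2247 is 1449 days.
1449 mod 7 = 0, so they are the same weekday.
(Feb 6, 2243 is a Monday; Jan 25, 2247 is a Monday.)

Yes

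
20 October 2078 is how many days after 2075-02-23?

1335

Feb 23, 2075 → Feb 23, 2076: 365 days.
Feb 23, 2076 → Feb 23, 2077: 366 days (Feb 29, 2076 is in that span).
Feb 23, 2077 → Feb 23, 2078: 365 days.
Feb 23, 2078 → Mar 23, 2078: 28 days (February has 28).
Mar 23, 2078 → Apr 23, 2078: 31 days (March has 31).
Apr 23, 2078 → May 23, 2078: 30 days (April has 30).
May 23, 2078 → Jun 23, 2078: 31 days (May has 31).
Jun 23, 2078 → Jul 23, 2078: 30 days (June has 30).
Jul 23, 2078 → Aug 23, 2078: 31 days (July has 31).
Aug 23, 2078 → Sep 23, 2078: 31 days (August has 31).
Sep 23, 2078 → Oct 20, 2078: 27 days.
Total: 1335 days.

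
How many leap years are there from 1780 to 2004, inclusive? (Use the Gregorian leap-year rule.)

55

Multiples of 4 in [1780,2004]: 57.
Of those, multiples of 100: 3 (not leap unless ÷400).
Multiples of 400: 1.
Leap years = 57 − 3 + 1 = 55.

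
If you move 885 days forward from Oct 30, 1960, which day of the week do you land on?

Oct 30, 1960 is a Sunday.
885 mod 7 = 3, so 885 days after a Sunday is Sunday + 3 = Wednesday.

Wednesday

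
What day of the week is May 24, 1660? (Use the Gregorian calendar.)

Monday

Doomsday rule: the anchor day for the 1600s is Tuesday. For year 60: 60÷12 = 5 r 0, and 0÷4 = 0, so 5+0+0 = 5.
Tuesday + 5 ≡ Sunday — that's 1660's doomsday.
In May the doomsday date is May 9.
May 24 is 15 days after May 9; 15 mod 7 = 1, so Sunday + 1 = Monday.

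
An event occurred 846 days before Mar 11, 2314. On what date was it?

−365 (one year) → Mar 11, 2313 (481 left).
−365 (one year) → Mar 11, 2312 (116 left).
−11 → Feb 29, 2312 (end of Feb, 29 days; 105 left).
−29 → Jan 31, 2312 (end of Jan, 31 days; 76 left).
−31 → Dec 31, 2311 (end of Dec, 31 days; 45 left).
−31 → Nov 30, 2311 (end of Nov, 30 days; 14 left).
−14 → Nov 16, 2311.

November 16, 2311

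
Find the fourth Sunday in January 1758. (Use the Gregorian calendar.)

January 22, 1758

January 1, 1758 is a Sunday.
The first Sunday is therefore January 1 (same day).
The fourth Sunday is 1 + 3×7 = January 22.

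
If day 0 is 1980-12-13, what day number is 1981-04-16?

124

Dec 13, 1980 → Jan 13, 1981: 31 days (December has 31).
Jan 13, 1981 → Feb 13, 1981: 31 days (January has 31).
Feb 13, 1981 → Mar 13, 1981: 28 days (February has 28).
Mar 13, 1981 → Apr 13, 1981: 31 days (March has 31).
Apr 13, 1981 → Apr 16, 1981: 3 days.
Total: 124 days.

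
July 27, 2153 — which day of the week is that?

Doomsday rule: the anchor day for the 2100s is Sunday. For year 53: 53÷12 = 4 r 5, and 5÷4 = 1, so 4+5+1 = 10.
Sunday + 10 ≡ Wednesday — that's 2153's doomsday.
In July the doomsday date is Jul 11.
Jul 27 is 16 days after Jul 11; 16 mod 7 = 2, so Wednesday + 2 = Friday.

Friday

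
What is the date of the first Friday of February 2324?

February 1, 2324

February 1, 2324 is a Friday.
The first Friday is therefore February 1 (same day).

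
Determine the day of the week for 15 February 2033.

Doomsday rule: the anchor day for the 2000s is Tuesday. For year 33: 33÷12 = 2 r 9, and 9÷4 = 2, so 2+9+2 = 13.
Tuesday + 13 ≡ Monday — that's 2033's doomsday.
In February the doomsday date is Feb 28 (2033 is not a leap year).
Feb 15 is 13 days before Feb 28; 13 mod 7 = 6, so Monday − 6 = Tuesday.

Tuesday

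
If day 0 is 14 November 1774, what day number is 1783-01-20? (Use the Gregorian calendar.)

Nov 14, 1774 → Nov 14, 1775: 365 days.
Nov 14, 1775 → Nov 14, 1776: 366 days (Feb 29, 1776 is in that span).
Nov 14, 1776 → Nov 14, 1777: 365 days.
Nov 14, 1777 → Nov 14, 1778: 365 days.
Nov 14, 1778 → Nov 14, 1779: 365 days.
Nov 14, 1779 → Nov 14, 1780: 366 days (Feb 29, 1780 is in that span).
Nov 14, 1780 → Nov 14, 1781: 365 days.
Nov 14, 1781 → Nov 14, 1782: 365 days.
Nov 14, 1782 → Dec 14, 1782: 30 days (November has 30).
Dec 14, 1782 → Jan 14, 1783: 31 days (December has 31).
Jan 14, 1783 → Jan 20, 1783: 6 days.
Total: 2989 days.

2989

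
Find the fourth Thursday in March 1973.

March 22, 1973

March 1, 1973 is a Thursday.
The first Thursday is therefore March 1 (same day).
The fourth Thursday is 1 + 3×7 = March 22.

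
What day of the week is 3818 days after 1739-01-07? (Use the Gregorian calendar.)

First find the weekday of Jan 7, 1739. Doomsday rule: the anchor day for the 1700s is Sunday. For year 39: 39÷12 = 3 r 3, and 3÷4 = 0, so 3+3+0 = 6.
Sunday + 6 ≡ Saturday — that's 1739's doomsday.
In January the doomsday date is Jan 3 (1739 is not a leap year).
Jan 7 is 4 days after Jan 3; 4 mod 7 = 4, so Saturday + 4 = Wednesday.
3818 mod 7 = 3, so 3818 days after a Wednesday is Wednesday + 3 = Saturday.

Saturday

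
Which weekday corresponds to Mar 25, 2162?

Thursday

Doomsday rule: the anchor day for the 2100s is Sunday. For year 62: 62÷12 = 5 r 2, and 2÷4 = 0, so 5+2+0 = 7.
Sunday + 7 ≡ Sunday — that's 2162's doomsday.
In March the doomsday date is Mar 14.
Mar 25 is 11 days after Mar 14; 11 mod 7 = 4, so Sunday + 4 = Thursday.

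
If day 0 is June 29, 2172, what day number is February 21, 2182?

Jun 29, 2172 → Jun 29, 2173: 365 days.
Jun 29, 2173 → Jun 29, 2174: 365 days.
Jun 29, 2174 → Jun 29, 2175: 365 days.
Jun 29, 2175 → Jun 29, 2176: 366 days (Feb 29, 2176 is in that span).
Jun 29, 2176 → Jun 29, 2177: 365 days.
Jun 29, 2177 → Jun 29, 2178: 365 days.
Jun 29, 2178 → Jun 29, 2179: 365 days.
Jun 29, 2179 → Jun 29, 2180: 366 days (Feb 29, 2180 is in that span).
Jun 29, 2180 → Jun 29, 2181: 365 days.
Jun 29, 2181 → Jul 29, 2181: 30 days (June has 30).
Jul 29, 2181 → Aug 29, 2181: 31 days (July has 31).
Aug 29, 2181 → Sep 29, 2181: 31 days (August has 31).
Sep 29, 2181 → Oct 29, 2181: 30 days (September has 30).
Oct 29, 2181 → Nov 29, 2181: 31 days (October has 31).
Nov 29, 2181 → Dec 29, 2181: 30 days (November has 30).
Dec 29, 2181 → Jan 29, 2182: 31 days (December has 31).
Jan 29, 2182 → Feb 21, 2182: 23 days.
Total: 3524 days.

3524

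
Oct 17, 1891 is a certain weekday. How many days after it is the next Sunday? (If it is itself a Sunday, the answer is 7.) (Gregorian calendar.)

1

Oct 17, 1891 is a Saturday.
From Saturday to the next Sunday is 1 day.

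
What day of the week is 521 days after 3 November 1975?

Thursday

First find the weekday of Nov 3, 1975. Doomsday rule: the anchor day for the 1900s is Wednesday. For year 75: 75÷12 = 6 r 3, and 3÷4 = 0, so 6+3+0 = 9.
Wednesday + 9 ≡ Friday — that's 1975's doomsday.
In November the doomsday date is Nov 7.
Nov 3 is 4 days before Nov 7; 4 mod 7 = 4, so Friday − 4 = Monday.
521 mod 7 = 3, so 521 days after a Monday is Monday + 3 = Thursday.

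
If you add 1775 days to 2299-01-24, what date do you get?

December 5, 2303

+365 (one year) → Jan 24, 2300 (1410 left).
+365 (one year) → Jan 24, 2301 (1045 left).
+365 (one year) → Jan 24, 2302 (680 left).
+365 (one year) → Jan 24, 2303 (315 left).
Jan has 31 days: +8 → Feb 1, 2303 (307 left).
Feb has 28 days: +28 → Mar 1, 2303 (279 left).
Mar has 31 days: +31 → Apr 1, 2303 (248 left).
Apr has 30 days: +30 → May 1, 2303 (218 left).
May has 31 days: +31 → Jun 1, 2303 (187 left).
Jun has 30 days: +30 → Jul 1, 2303 (157 left).
Jul has 31 days: +31 → Aug 1, 2303 (126 left).
Aug has 31 days: +31 → Sep 1, 2303 (95 left).
Sep has 30 days: +30 → Oct 1, 2303 (65 left).
Oct has 31 days: +31 → Nov 1, 2303 (34 left).
Nov has 30 days: +30 → Dec 1, 2303 (4 left).
+4 → Dec 5, 2303.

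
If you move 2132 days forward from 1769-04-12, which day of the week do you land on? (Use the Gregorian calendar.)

Sunday

Apr 12, 1769 is a Wednesday.
2132 mod 7 = 4, so 2132 days after a Wednesday is Wednesday + 4 = Sunday.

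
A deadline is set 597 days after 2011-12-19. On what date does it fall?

August 7, 2013

+366 (one year; includes Feb 29, 2012) → Dec 19, 2012 (231 left).
Dec has 31 days: +13 → Jan 1, 2013 (218 left).
Jan has 31 days: +31 → Feb 1, 2013 (187 left).
Feb has 28 days: +28 → Mar 1, 2013 (159 left).
Mar has 31 days: +31 → Apr 1, 2013 (128 left).
Apr has 30 days: +30 → May 1, 2013 (98 left).
May has 31 days: +31 → Jun 1, 2013 (67 left).
Jun has 30 days: +30 → Jul 1, 2013 (37 left).
Jul has 31 days: +31 → Aug 1, 2013 (6 left).
+6 → Aug 7, 2013.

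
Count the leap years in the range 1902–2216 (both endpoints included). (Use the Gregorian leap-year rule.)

Multiples of 4 in [1902,2216]: 79.
Of those, multiples of 100: 3 (not leap unless ÷400).
Multiples of 400: 1.
Leap years = 79 − 3 + 1 = 77.

77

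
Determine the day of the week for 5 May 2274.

Tuesday

Doomsday rule: the anchor day for the 2200s is Friday. For year 74: 74÷12 = 6 r 2, and 2÷4 = 0, so 6+2+0 = 8.
Friday + 8 ≡ Saturday — that's 2274's doomsday.
In May the doomsday date is May 9.
May 5 is 4 days before May 9; 4 mod 7 = 4, so Saturday − 4 = Tuesday.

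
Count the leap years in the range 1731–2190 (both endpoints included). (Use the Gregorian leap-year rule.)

Multiples of 4 in [1731,2190]: 115.
Of those, multiples of 100: 4 (not leap unless ÷400).
Multiples of 400: 1.
Leap years = 115 − 4 + 1 = 112.

112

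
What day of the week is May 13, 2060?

January 1, 2060 is a Thursday.
Jan 1, 2060 → Feb 1, 2060: 31 days (January has 31).
Feb 1, 2060 → Mar 1, 2060: 29 days (February has 29).
Mar 1, 2060 → Apr 1, 2060: 31 days (March has 31).
Apr 1, 2060 → May 1, 2060: 30 days (April has 30).
May 1, 2060 → May 13, 2060: 12 days.
Total: 133 days.
133 mod 7 = 0, so Thursday + 0 = Thursday.

Thursday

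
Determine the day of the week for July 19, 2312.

Doomsday rule: the anchor day for the 2300s is Wednesday. For year 12: 12÷12 = 1 r 0, and 0÷4 = 0, so 1+0+0 = 1.
Wednesday + 1 ≡ Thursday — that's 2312's doomsday.
In July the doomsday date is Jul 11.
Jul 19 is 8 days after Jul 11; 8 mod 7 = 1, so Thursday + 1 = Friday.

Friday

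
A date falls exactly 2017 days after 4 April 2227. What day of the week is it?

Apr 4, 2227 is a Wednesday.
2017 mod 7 = 1, so 2017 days after a Wednesday is Wednesday + 1 = Thursday.

Thursday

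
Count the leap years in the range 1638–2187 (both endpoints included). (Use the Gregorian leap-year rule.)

Multiples of 4 in [1638,2187]: 137.
Of those, multiples of 100: 5 (not leap unless ÷400).
Multiples of 400: 1.
Leap years = 137 − 5 + 1 = 133.

133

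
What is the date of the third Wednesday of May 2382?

May 19, 2382

May 1, 2382 is a Saturday.
The first Wednesday is therefore May 5 (4 days later).
The third Wednesday is 5 + 2×7 = May 19.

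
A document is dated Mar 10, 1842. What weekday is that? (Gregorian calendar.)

Thursday

Doomsday rule: the anchor day for the 1800s is Friday. For year 42: 42÷12 = 3 r 6, and 6÷4 = 1, so 3+6+1 = 10.
Friday + 10 ≡ Monday — that's 1842's doomsday.
In March the doomsday date is Mar 14.
Mar 10 is 4 days before Mar 14; 4 mod 7 = 4, so Monday − 4 = Thursday.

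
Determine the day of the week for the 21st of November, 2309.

Doomsday rule: the anchor day for the 2300s is Wednesday. For year 09: 9÷12 = 0 r 9, and 9÷4 = 2, so 0+9+2 = 11.
Wednesday + 11 ≡ Sunday — that's 2309's doomsday.
In November the doomsday date is Nov 7.
Nov 21 is 14 days after Nov 7; 14 mod 7 = 0, so Sunday + 0 = Sunday.

Sunday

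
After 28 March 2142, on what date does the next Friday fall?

March 30, 2142

Mar 28, 2142 is a Wednesday.
From Wednesday to the next Friday is 2 days.
Mar 28, 2142 + 2 = Mar 30, 2142.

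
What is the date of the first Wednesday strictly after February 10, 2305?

February 15, 2305

Feb 10, 2305 is a Friday.
From Friday to the next Wednesday is 5 days.
Feb 10, 2305 + 5 = Feb 15, 2305.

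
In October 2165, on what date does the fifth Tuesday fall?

October 29, 2165

October 1, 2165 is a Tuesday.
The first Tuesday is therefore October 1 (same day).
The fifth Tuesday is 1 + 4×7 = October 29.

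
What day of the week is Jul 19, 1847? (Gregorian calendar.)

Doomsday rule: the anchor day for the 1800s is Friday. For year 47: 47÷12 = 3 r 11, and 11÷4 = 2, so 3+11+2 = 16.
Friday + 16 ≡ Sunday — that's 1847's doomsday.
In July the doomsday date is Jul 11.
Jul 19 is 8 days after Jul 11; 8 mod 7 = 1, so Sunday + 1 = Monday.

Monday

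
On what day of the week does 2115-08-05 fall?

January 1, 2115 is a Tuesday.
Jan 1, 2115 → Feb 1, 2115: 31 days (January has 31).
Feb 1, 2115 → Mar 1, 2115: 28 days (February has 28).
Mar 1, 2115 → Apr 1, 2115: 31 days (March has 31).
Apr 1, 2115 → May 1, 2115: 30 days (April has 30).
May 1, 2115 → Jun 1, 2115: 31 days (May has 31).
Jun 1, 2115 → Jul 1, 2115: 30 days (June has 30).
Jul 1, 2115 → Aug 1, 2115: 31 days (July has 31).
Aug 1, 2115 → Aug 5, 2115: 4 days.
Total: 216 days.
216 mod 7 = 6, so Tuesday + 6 = Monday.

Monday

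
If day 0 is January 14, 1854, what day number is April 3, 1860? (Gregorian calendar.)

2271

Jan 14, 1854 → Jan 14, 1855: 365 days.
Jan 14, 1855 → Jan 14, 1856: 365 days.
Jan 14, 1856 → Jan 14, 1857: 366 days (Feb 29, 1856 is in that span).
Jan 14, 1857 → Jan 14, 1858: 365 days.
Jan 14, 1858 → Jan 14, 1859: 365 days.
Jan 14, 1859 → Jan 14, 1860: 365 days.
Jan 14, 1860 → Feb 14, 1860: 31 days (January has 31).
Feb 14, 1860 → Mar 14, 1860: 29 days (February has 29).
Mar 14, 1860 → Apr 3, 1860: 20 days.
Total: 2271 days.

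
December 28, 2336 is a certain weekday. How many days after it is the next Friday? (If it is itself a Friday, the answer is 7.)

Dec 28, 2336 is a Monday.
From Monday to the next Friday is 4 days.

4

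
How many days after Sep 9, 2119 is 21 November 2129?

Sep 9, 2119 → Sep 9, 2120: 366 days (Feb 29, 2120 is in that span).
Sep 9, 2120 → Sep 9, 2121: 365 days.
Sep 9, 2121 → Sep 9, 2122: 365 days.
Sep 9, 2122 → Sep 9, 2123: 365 days.
Sep 9, 2123 → Sep 9, 2124: 366 days (Feb 29, 2124 is in that span).
Sep 9, 2124 → Sep 9, 2125: 365 days.
Sep 9, 2125 → Sep 9, 2126: 365 days.
Sep 9, 2126 → Sep 9, 2127: 365 days.
Sep 9, 2127 → Sep 9, 2128: 366 days (Feb 29, 2128 is in that span).
Sep 9, 2128 → Sep 9, 2129: 365 days.
Sep 9, 2129 → Oct 9, 2129: 30 days (September has 30).
Oct 9, 2129 → Nov 9, 2129: 31 days (October has 31).
Nov 9, 2129 → Nov 21, 2129: 12 days.
Total: 3726 days.

3726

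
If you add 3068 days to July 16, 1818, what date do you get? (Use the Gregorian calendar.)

December 9, 1826

+365 (one year) → Jul 16, 1819 (2703 left).
+366 (one year; includes Feb 29, 1820) → Jul 16, 1820 (2337 left).
+365 (one year) → Jul 16, 1821 (1972 left).
+365 (one year) → Jul 16, 1822 (1607 left).
+365 (one year) → Jul 16, 1823 (1242 left).
+366 (one year; includes Feb 29, 1824) → Jul 16, 1824 (876 left).
+365 (one year) → Jul 16, 1825 (511 left).
+365 (one year) → Jul 16, 1826 (146 left).
Jul has 31 days: +16 → Aug 1, 1826 (130 left).
Aug has 31 days: +31 → Sep 1, 1826 (99 left).
Sep has 30 days: +30 → Oct 1, 1826 (69 left).
Oct has 31 days: +31 → Nov 1, 1826 (38 left).
Nov has 30 days: +30 → Dec 1, 1826 (8 left).
+8 → Dec 9, 1826.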